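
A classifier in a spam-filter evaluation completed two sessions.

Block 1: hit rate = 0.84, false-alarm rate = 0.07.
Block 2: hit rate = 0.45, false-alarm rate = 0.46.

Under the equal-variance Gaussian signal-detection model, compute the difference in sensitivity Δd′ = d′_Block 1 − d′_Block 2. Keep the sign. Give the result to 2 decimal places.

Δd′ = 2.50

Block 1: z(0.84) = 0.994, z(0.07) = -1.476, d' = 2.470
Block 2: z(0.45) = -0.126, z(0.46) = -0.100, d' = -0.026
Δd' = d'_Block 1 − d'_Block 2 = 2.470 − (-0.026) = 2.496
Block 1 has the higher sensitivity.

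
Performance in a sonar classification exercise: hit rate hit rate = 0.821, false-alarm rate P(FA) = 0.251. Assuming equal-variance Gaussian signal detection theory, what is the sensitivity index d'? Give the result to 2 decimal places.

d' = 1.59

z(0.821) = 0.9192, z(0.251) = -0.6713
d' = z(H) − z(FA) = 0.9192 − (-0.6713) = 1.5905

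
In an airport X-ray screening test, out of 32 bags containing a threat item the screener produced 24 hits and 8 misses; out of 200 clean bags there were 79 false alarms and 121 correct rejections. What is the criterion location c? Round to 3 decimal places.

H = 24/32 = 0.7500
FA = 79/200 = 0.3950
z(0.7500) = 0.6745, z(0.3950) = -0.2663
c = −½·[z(H) + z(FA)] = −0.5 × (0.6745 + (-0.2663)) = -0.2041
c < 0: the screener has a liberal response bias.

c = -0.204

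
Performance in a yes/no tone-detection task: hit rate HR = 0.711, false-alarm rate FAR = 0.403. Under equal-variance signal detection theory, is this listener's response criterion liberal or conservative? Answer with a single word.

z(H) = 0.556, z(FA) = -0.246
c = −½·(z(H) + z(FA)) = -0.155
c < 0 → liberal criterion (biased toward responding “yes”).

liberal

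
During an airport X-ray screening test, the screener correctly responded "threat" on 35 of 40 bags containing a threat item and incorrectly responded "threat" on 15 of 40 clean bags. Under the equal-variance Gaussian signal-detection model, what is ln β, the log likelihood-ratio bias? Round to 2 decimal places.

ln β = -0.61

H = 35/40 = 0.8750
FA = 15/40 = 0.3750
Φ⁻¹(H) = Φ⁻¹(0.8750) = 1.150
Φ⁻¹(FA) = Φ⁻¹(0.3750) = -0.319
ln β = −½·[z(H)² − z(FA)²] = −0.5 × (1.323 − 0.102) = -0.6105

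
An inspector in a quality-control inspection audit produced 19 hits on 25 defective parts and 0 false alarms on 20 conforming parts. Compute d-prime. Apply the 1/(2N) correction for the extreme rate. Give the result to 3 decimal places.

d-prime = 2.666

The false-alarm rate is 0/20 = 0, so apply the 1/(2N) correction: FA → 1/(2·20) = 0.02500.
z(H) = z(0.76000) = 0.7063
z(FA) = z(0.02500) = -1.9600
d' = 0.7063 − (-1.9600) = 2.6663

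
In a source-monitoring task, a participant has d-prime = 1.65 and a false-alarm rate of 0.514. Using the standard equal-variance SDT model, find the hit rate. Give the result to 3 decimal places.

z(false-alarm rate) = z(0.514) = 0.0351
z(H) = z(FA) + d' = 0.0351 + 1.65 = 1.6851
hit rate = Φ(1.6851) = 0.9540

hit rate = 0.954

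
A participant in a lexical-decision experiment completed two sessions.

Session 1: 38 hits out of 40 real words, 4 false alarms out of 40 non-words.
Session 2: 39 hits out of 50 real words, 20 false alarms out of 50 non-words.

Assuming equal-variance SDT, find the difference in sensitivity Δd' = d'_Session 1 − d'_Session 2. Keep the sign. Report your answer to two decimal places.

Δd' = 1.90

Session 1: z(0.9500) = 1.645, z(0.1000) = -1.282, d' = 2.927
Session 2: z(0.7800) = 0.772, z(0.4000) = -0.253, d' = 1.025
Δd' = d'_Session 1 − d'_Session 2 = 2.927 − 1.025 = 1.902
Session 1 has the higher sensitivity.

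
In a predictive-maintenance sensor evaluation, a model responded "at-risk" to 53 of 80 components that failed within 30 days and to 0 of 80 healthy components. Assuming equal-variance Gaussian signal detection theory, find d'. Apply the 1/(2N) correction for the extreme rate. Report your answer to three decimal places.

d' = 2.917

The false-alarm rate is 0/80 = 0, so apply the 1/(2N) correction: FA → 1/(2·80) = 0.00625.
z(H) = z(0.66250) = 0.4193
z(FA) = z(0.00625) = -2.4977
d' = 0.4193 − (-2.4977) = 2.9170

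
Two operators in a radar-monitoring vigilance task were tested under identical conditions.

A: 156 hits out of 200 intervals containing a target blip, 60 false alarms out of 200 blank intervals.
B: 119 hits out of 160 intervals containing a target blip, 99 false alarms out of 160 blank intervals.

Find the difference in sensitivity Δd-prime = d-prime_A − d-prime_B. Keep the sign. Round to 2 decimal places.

A: z(0.7800) = 0.772, z(0.3000) = -0.524, d' = 1.296
B: z(0.7438) = 0.655, z(0.6188) = 0.302, d' = 0.353
Δd' = d'_A − d'_B = 1.296 − 0.353 = 0.943
A has the higher sensitivity.

Δd-prime = 0.94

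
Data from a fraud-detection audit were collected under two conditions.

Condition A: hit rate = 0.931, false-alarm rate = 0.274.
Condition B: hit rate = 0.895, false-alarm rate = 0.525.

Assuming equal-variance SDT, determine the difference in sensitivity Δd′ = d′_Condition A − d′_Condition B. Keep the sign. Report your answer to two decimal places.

Condition A: z(0.931) = 1.483, z(0.274) = -0.601, d' = 2.084
Condition B: z(0.895) = 1.254, z(0.525) = 0.063, d' = 1.191
Δd' = d'_Condition A − d'_Condition B = 2.084 − 1.191 = 0.893
Condition A has the higher sensitivity.

Δd′ = 0.89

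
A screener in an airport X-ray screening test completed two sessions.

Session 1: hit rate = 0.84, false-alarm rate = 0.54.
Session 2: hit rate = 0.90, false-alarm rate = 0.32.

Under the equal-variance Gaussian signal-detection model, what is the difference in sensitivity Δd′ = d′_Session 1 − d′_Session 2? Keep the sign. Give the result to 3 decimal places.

Session 1: z(0.84) = 0.9945, z(0.54) = 0.1004, d' = 0.8941
Session 2: z(0.90) = 1.2816, z(0.32) = -0.4677, d' = 1.7493
Δd' = d'_Session 1 − d'_Session 2 = 0.8941 − 1.7493 = -0.8552
Session 2 has the higher sensitivity.

Δd′ = -0.855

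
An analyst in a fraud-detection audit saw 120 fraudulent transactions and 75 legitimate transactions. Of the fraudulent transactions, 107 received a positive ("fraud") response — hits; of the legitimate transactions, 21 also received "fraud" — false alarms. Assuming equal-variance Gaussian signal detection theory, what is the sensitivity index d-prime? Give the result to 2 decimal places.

H = 107/120 = 0.8917
FA = 21/75 = 0.2800
Φ⁻¹(0.8917) = 1.2356, Φ⁻¹(0.2800) = -0.5828
d' = z(H) − z(FA) = 1.2356 − (-0.5828) = 1.8184

d-prime = 1.82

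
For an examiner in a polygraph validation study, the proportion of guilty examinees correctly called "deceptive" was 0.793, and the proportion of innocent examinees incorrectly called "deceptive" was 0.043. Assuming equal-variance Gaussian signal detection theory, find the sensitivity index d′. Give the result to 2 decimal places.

z(H) = 0.8169
z(FA) = -1.7169
d' = z(H) − z(FA) = 0.8169 − (-1.7169) = 2.5338

d′ = 2.53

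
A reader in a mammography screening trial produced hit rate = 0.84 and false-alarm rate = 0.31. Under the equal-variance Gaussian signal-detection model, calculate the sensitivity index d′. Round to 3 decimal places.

d′ = 1.490

Φ⁻¹(0.84) = 0.9945, Φ⁻¹(0.31) = -0.4959
d' = z(H) − z(FA) = 0.9945 − (-0.4959) = 1.4904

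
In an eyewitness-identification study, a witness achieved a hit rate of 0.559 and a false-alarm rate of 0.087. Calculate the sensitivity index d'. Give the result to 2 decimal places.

z(0.559) = 0.148, z(0.087) = -1.359
d' = z(H) − z(FA) = 0.148 − (-1.359) = 1.507

d' = 1.51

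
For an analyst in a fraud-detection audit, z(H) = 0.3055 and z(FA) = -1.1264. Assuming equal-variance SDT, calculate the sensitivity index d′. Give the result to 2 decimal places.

d' = z(H) − z(FA) = 0.3055 − (-1.1264) = 1.4319

d′ = 1.43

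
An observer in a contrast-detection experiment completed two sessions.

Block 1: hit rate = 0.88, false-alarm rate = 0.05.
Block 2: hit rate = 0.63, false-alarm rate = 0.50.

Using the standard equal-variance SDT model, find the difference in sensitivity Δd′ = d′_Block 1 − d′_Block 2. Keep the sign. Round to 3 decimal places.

Block 1: z(0.88) = 1.1750, z(0.05) = -1.6449, d' = 2.8199
Block 2: z(0.63) = 0.3319, z(0.50) = 0.0000, d' = 0.3319
Δd' = d'_Block 1 − d'_Block 2 = 2.8199 − 0.3319 = 2.4880
Block 1 has the higher sensitivity.

Δd′ = 2.488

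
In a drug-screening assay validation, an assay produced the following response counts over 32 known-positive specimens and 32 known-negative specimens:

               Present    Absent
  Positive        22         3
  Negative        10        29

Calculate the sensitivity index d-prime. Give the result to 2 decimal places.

d-prime = 1.81

H = 22/32 = 0.6875
FA = 3/32 = 0.0938
z(H) = 0.4888
z(FA) = -1.3177
d' = z(H) − z(FA) = 0.4888 − (-1.3177) = 1.8065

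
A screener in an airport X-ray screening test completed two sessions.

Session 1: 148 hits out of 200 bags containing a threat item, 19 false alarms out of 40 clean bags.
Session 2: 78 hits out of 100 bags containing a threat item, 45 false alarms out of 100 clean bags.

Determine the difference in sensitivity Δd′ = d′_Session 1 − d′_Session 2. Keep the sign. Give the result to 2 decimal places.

Δd′ = -0.19

Session 1: z(0.7400) = 0.643, z(0.4750) = -0.063, d' = 0.706
Session 2: z(0.7800) = 0.772, z(0.4500) = -0.126, d' = 0.898
Δd' = d'_Session 1 − d'_Session 2 = 0.706 − 0.898 = -0.192
Session 2 has the higher sensitivity.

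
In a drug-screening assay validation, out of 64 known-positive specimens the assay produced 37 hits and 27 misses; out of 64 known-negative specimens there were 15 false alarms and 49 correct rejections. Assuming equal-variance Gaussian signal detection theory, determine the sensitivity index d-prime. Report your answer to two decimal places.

d-prime = 0.92

H = 37/64 = 0.5781
FA = 15/64 = 0.2344
z(H) = z(0.5781) = 0.1970
z(FA) = z(0.2344) = -0.7244
d' = z(H) − z(FA) = 0.1970 − (-0.7244) = 0.9214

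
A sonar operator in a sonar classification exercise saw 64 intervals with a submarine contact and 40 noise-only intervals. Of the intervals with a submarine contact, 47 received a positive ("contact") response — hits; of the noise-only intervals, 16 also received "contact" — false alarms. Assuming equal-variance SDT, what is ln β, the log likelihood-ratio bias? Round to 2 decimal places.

ln β = -0.16

H = 47/64 = 0.7344
FA = 16/40 = 0.4000
z(H) = z(0.7344) = 0.626
z(FA) = z(0.4000) = -0.253
ln β = −½·[z(H)² − z(FA)²] = −0.5 × (0.392 − 0.064) = -0.164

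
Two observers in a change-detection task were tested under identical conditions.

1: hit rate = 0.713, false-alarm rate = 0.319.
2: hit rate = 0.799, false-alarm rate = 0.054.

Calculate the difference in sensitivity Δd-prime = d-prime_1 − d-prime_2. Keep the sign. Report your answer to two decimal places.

1: z(0.713) = 0.562, z(0.319) = -0.470, d' = 1.032
2: z(0.799) = 0.838, z(0.054) = -1.607, d' = 2.445
Δd' = d'_1 − d'_2 = 1.032 − 2.445 = -1.413
2 has the higher sensitivity.

Δd-prime = -1.41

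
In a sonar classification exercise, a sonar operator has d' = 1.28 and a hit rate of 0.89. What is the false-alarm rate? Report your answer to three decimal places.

false-alarm rate = 0.479

z(hit rate) = z(0.89) = 1.2265
z(FA) = z(H) − d' = 1.2265 − 1.28 = -0.0535
false-alarm rate = Φ(-0.0535) = 0.4787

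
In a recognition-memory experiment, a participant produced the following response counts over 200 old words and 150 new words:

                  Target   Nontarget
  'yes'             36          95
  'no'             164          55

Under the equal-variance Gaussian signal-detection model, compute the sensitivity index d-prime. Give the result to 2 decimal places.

H = 36/200 = 0.1800
FA = 95/150 = 0.6333
Φ⁻¹(0.1800) = -0.9154, Φ⁻¹(0.6333) = 0.3406
d' = z(H) − z(FA) = -0.9154 − 0.3406 = -1.2560

d-prime = -1.26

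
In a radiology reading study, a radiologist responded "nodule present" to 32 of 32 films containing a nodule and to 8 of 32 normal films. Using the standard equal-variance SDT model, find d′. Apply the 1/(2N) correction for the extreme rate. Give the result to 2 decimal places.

d′ = 2.83

The hit rate is 32/32 = 1, so apply the 1/(2N) correction: H → 1 − 1/(2·32) = 0.98438.
z(H) = z(0.98438) = 2.154
z(FA) = z(0.25000) = -0.674
d' = 2.154 − (-0.674) = 2.828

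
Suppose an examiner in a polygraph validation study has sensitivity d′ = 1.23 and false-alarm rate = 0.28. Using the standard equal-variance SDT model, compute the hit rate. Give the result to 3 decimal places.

z(false-alarm rate) = z(0.28) = -0.5828
z(H) = z(FA) + d' = -0.5828 + 1.23 = 0.6472
hit rate = Φ(0.6472) = 0.7412

hit rate = 0.741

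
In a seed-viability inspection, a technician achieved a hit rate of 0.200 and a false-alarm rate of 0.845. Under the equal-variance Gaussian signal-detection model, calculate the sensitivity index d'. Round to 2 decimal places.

d' = -1.86

z(H) = z(0.200) = -0.842
z(FA) = z(0.845) = 1.015
d' = z(H) − z(FA) = -0.842 − 1.015 = -1.857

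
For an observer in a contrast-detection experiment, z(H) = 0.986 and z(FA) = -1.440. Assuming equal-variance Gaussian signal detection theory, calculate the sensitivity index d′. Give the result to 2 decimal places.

d' = z(H) − z(FA) = 0.986 − (-1.440) = 2.426

d′ = 2.43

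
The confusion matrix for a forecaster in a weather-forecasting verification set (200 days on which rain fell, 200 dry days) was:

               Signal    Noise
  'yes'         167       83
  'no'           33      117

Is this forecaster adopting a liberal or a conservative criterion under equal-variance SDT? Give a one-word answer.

z(H) = 0.974, z(FA) = -0.215
c = −½·(z(H) + z(FA)) = -0.3795
c < 0 → liberal criterion (biased toward responding “yes”).

liberal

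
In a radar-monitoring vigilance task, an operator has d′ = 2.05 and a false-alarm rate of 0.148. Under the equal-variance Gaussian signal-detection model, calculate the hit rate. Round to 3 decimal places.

hit rate = 0.843

z(false-alarm rate) = z(0.148) = -1.0450
z(H) = z(FA) + d' = -1.0450 + 2.05 = 1.0050
hit rate = Φ(1.0050) = 0.8426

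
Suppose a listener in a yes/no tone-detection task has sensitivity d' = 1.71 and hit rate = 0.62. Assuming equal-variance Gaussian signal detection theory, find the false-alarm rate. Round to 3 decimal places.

z(hit rate) = z(0.62) = 0.3055
z(FA) = z(H) − d' = 0.3055 − 1.71 = -1.4045
false-alarm rate = Φ(-1.4045) = 0.0801

false-alarm rate = 0.080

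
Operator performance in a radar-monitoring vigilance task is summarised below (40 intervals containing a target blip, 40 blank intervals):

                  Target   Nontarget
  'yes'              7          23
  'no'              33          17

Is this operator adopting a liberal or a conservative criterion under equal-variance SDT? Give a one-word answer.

conservative

z(H) = -0.935, z(FA) = 0.189
c = −½·(z(H) + z(FA)) = 0.373
c > 0 → conservative criterion (biased toward responding “no”).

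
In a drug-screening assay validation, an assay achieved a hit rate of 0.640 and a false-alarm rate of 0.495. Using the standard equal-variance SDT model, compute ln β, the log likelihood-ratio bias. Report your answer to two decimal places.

ln β = -0.06

z(H) = 0.358
z(FA) = -0.013
ln β = −½·[z(H)² − z(FA)²] = −0.5 × (0.128 − 0.000) = -0.064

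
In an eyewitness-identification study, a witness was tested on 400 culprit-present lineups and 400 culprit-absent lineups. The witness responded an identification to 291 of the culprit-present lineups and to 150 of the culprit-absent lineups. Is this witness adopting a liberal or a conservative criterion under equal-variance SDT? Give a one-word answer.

liberal

z(H) = 0.605, z(FA) = -0.319
c = −½·(z(H) + z(FA)) = -0.143
c < 0 → liberal criterion (biased toward responding “yes”).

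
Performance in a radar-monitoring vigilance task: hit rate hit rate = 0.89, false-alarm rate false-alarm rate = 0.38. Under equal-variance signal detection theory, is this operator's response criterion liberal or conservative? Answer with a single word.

liberal

z(H) = 1.227, z(FA) = -0.305
c = −½·(z(H) + z(FA)) = -0.461
c < 0 → liberal criterion (biased toward responding “yes”).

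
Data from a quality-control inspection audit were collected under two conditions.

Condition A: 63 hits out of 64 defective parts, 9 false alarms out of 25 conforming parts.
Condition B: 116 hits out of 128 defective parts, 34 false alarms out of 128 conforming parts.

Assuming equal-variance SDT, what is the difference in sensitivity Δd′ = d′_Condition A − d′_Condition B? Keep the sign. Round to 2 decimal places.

Condition A: z(0.9844) = 2.155, z(0.3600) = -0.358, d' = 2.513
Condition B: z(0.9062) = 1.318, z(0.2656) = -0.626, d' = 1.944
Δd' = d'_Condition A − d'_Condition B = 2.513 − 1.944 = 0.569
Condition A has the higher sensitivity.

Δd′ = 0.57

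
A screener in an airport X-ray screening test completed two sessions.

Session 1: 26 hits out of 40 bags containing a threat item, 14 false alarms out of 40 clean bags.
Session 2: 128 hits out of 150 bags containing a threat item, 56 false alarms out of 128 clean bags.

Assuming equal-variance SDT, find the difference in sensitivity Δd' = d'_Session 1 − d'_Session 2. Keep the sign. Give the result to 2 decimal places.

Δd' = -0.44

Session 1: z(0.6500) = 0.385, z(0.3500) = -0.385, d' = 0.770
Session 2: z(0.8533) = 1.051, z(0.4375) = -0.157, d' = 1.208
Δd' = d'_Session 1 − d'_Session 2 = 0.770 − 1.208 = -0.438
Session 2 has the higher sensitivity.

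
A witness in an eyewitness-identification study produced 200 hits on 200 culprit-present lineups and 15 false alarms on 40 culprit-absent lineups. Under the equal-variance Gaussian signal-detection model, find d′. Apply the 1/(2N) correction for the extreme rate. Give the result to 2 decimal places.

The hit rate is 200/200 = 1, so apply the 1/(2N) correction: H → 1 − 1/(2·200) = 0.99750.
z(H) = z(0.99750) = 2.807
z(FA) = z(0.37500) = -0.319
d' = 2.807 − (-0.319) = 3.126

d′ = 3.13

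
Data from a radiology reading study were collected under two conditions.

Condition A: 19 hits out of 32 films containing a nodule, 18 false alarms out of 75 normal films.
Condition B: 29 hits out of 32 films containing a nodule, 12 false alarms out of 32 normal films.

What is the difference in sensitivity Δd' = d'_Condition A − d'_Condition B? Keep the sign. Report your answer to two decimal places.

Δd' = -0.69

Condition A: z(0.5938) = 0.237, z(0.2400) = -0.706, d' = 0.943
Condition B: z(0.9062) = 1.318, z(0.3750) = -0.319, d' = 1.637
Δd' = d'_Condition A − d'_Condition B = 0.943 − 1.637 = -0.694
Condition B has the higher sensitivity.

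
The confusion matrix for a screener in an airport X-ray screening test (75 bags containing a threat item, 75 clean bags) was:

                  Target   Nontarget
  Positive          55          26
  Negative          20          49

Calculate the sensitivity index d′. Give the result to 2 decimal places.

H = 55/75 = 0.7333
FA = 26/75 = 0.3467
z(H) = z(0.7333) = 0.623
z(FA) = z(0.3467) = -0.394
d' = z(H) − z(FA) = 0.623 − (-0.394) = 1.017

d′ = 1.02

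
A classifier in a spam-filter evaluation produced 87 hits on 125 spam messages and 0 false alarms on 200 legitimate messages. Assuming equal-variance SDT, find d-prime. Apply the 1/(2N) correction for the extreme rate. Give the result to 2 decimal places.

The false-alarm rate is 0/200 = 0, so apply the 1/(2N) correction: FA → 1/(2·200) = 0.00250.
z(H) = z(0.69600) = 0.513
z(FA) = z(0.00250) = -2.807
d' = 0.513 − (-2.807) = 3.320

d-prime = 3.32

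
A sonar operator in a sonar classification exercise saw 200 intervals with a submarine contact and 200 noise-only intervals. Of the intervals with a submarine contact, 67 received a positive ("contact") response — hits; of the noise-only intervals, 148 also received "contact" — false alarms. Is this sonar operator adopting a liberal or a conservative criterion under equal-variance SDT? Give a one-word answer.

z(H) = -0.426, z(FA) = 0.643
c = −½·(z(H) + z(FA)) = -0.1085
c < 0 → liberal criterion (biased toward responding “yes”).

liberal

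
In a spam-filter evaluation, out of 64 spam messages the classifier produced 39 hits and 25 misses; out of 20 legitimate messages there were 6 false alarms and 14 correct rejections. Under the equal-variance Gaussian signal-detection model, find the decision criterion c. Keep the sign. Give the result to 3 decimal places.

c = 0.123

H = 39/64 = 0.6094
FA = 6/20 = 0.3000
z(0.6094) = 0.2778, z(0.3000) = -0.5244
c = −½·[z(H) + z(FA)] = −0.5 × (0.2778 + (-0.5244)) = 0.1233
c > 0: the classifier has a conservative response bias.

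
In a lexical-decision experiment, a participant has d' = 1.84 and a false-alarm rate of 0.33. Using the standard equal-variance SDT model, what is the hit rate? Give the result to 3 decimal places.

hit rate = 0.919

z(false-alarm rate) = z(0.33) = -0.4399
z(H) = z(FA) + d' = -0.4399 + 1.84 = 1.4001
hit rate = Φ(1.4001) = 0.9193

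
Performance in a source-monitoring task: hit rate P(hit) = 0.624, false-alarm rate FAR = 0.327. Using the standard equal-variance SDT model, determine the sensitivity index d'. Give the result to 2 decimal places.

z(H) = 0.316
z(FA) = -0.448
d' = z(H) − z(FA) = 0.316 − (-0.448) = 0.764

d' = 0.76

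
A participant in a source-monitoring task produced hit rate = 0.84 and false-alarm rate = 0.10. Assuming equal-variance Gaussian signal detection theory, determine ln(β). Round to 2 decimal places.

ln β = 0.33

z(H) = z(0.84) = 0.994
z(FA) = z(0.10) = -1.282
ln β = −½·[z(H)² − z(FA)²] = −0.5 × (0.988 − 1.644) = 0.328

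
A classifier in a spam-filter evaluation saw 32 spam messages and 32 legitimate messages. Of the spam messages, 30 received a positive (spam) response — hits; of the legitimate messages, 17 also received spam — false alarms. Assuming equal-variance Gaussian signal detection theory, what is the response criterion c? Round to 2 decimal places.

c = -0.81

H = 30/32 = 0.9375
FA = 17/32 = 0.5312
z(H) = z(0.9375) = 1.5341
z(FA) = z(0.5312) = 0.0783
c = −½·[z(H) + z(FA)] = −0.5 × (1.5341 + 0.0783) = -0.8062
c < 0: the classifier has a liberal response bias.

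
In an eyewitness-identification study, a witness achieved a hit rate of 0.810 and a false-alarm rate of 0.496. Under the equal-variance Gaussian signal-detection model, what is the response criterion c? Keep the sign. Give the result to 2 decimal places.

c = -0.43

Φ⁻¹(0.810) = 0.8779, Φ⁻¹(0.496) = -0.0100
c = −½·[z(H) + z(FA)] = −0.5 × (0.8779 + (-0.0100)) = -0.43395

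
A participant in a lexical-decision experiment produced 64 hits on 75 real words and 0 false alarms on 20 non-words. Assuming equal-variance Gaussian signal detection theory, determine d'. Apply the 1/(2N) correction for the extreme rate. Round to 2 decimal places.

The false-alarm rate is 0/20 = 0, so apply the 1/(2N) correction: FA → 1/(2·20) = 0.02500.
z(H) = z(0.85333) = 1.051
z(FA) = z(0.02500) = -1.960
d' = 1.051 − (-1.960) = 3.011

d' = 3.01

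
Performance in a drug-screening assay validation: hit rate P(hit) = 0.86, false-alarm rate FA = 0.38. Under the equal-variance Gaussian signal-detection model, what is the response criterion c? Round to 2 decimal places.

c = -0.39

Φ⁻¹(H) = Φ⁻¹(0.86) = 1.080
Φ⁻¹(FA) = Φ⁻¹(0.38) = -0.305
c = −½·[z(H) + z(FA)] = −0.5 × (1.080 + (-0.305)) = -0.3875
c < 0: the assay has a liberal response bias.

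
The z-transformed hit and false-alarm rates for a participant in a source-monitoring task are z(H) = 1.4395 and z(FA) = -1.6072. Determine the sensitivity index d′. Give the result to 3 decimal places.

d′ = 3.047

d' = z(H) − z(FA) = 1.4395 − (-1.6072) = 3.0467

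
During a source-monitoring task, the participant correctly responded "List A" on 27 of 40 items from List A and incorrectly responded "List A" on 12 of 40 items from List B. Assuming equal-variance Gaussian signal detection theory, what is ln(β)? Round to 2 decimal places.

H = 27/40 = 0.6750
FA = 12/40 = 0.3000
z(H) = z(0.6750) = 0.454
z(FA) = z(0.3000) = -0.524
ln β = −½·[z(H)² − z(FA)²] = −0.5 × (0.206 − 0.275) = 0.0345

ln β = 0.03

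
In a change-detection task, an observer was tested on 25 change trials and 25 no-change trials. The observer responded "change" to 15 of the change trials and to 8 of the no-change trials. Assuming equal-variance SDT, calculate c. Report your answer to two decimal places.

H = 15/25 = 0.6000
FA = 8/25 = 0.3200
z(H) = z(0.6000) = 0.2533
z(FA) = z(0.3200) = -0.4677
c = −½·[z(H) + z(FA)] = −0.5 × (0.2533 + (-0.4677)) = 0.1072
c > 0: the observer has a conservative response bias.

c = 0.11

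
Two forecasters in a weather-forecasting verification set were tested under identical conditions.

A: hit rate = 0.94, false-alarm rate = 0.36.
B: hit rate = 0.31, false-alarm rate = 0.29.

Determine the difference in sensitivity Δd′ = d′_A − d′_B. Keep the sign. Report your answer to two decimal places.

Δd′ = 1.86

A: z(0.94) = 1.555, z(0.36) = -0.358, d' = 1.913
B: z(0.31) = -0.496, z(0.29) = -0.553, d' = 0.057
Δd' = d'_A − d'_B = 1.913 − 0.057 = 1.856
A has the higher sensitivity.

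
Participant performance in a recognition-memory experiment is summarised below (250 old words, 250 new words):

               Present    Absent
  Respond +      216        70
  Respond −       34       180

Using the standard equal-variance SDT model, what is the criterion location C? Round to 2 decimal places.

C = -0.26

H = 216/250 = 0.8640
FA = 70/250 = 0.2800
Φ⁻¹(H) = 1.0985
Φ⁻¹(FA) = -0.5828
c = −½·[z(H) + z(FA)] = −0.5 × (1.0985 + (-0.5828)) = -0.25785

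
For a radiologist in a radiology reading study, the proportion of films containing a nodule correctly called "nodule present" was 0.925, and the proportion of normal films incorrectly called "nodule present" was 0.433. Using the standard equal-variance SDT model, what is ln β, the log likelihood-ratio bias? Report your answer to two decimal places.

ln β = -1.02

z(H) = z(0.925) = 1.440
z(FA) = z(0.433) = -0.169
ln β = −½·[z(H)² − z(FA)²] = −0.5 × (2.074 − 0.029) = -1.0225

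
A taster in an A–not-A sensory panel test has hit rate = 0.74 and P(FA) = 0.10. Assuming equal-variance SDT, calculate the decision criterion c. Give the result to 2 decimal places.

z(H) = 0.643
z(FA) = -1.282
c = −½·[z(H) + z(FA)] = −0.5 × (0.643 + (-1.282)) = 0.3195

c = 0.32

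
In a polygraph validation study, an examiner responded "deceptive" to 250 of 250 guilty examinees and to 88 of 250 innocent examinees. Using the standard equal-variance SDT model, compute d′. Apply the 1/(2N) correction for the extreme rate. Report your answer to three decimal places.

d′ = 3.258

The hit rate is 250/250 = 1, so apply the 1/(2N) correction: H → 1 − 1/(2·250) = 0.99800.
z(H) = z(0.99800) = 2.8782
z(FA) = z(0.35200) = -0.3799
d' = 2.8782 − (-0.3799) = 3.2581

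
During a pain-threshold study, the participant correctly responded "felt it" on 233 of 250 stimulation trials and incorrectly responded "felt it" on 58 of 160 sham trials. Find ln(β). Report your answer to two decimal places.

ln β = -1.05

H = 233/250 = 0.9320
FA = 58/160 = 0.3625
z(H) = 1.491
z(FA) = -0.352
ln β = −½·[z(H)² − z(FA)²] = −0.5 × (2.223 − 0.124) = -1.0495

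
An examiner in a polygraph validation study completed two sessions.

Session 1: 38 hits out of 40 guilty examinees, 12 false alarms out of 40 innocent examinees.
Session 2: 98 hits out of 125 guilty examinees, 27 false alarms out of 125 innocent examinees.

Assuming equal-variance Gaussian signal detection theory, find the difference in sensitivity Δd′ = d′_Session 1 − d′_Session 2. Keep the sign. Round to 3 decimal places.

Δd′ = 0.598

Session 1: z(0.9500) = 1.6449, z(0.3000) = -0.5244, d' = 2.1693
Session 2: z(0.7840) = 0.7858, z(0.2160) = -0.7858, d' = 1.5716
Δd' = d'_Session 1 − d'_Session 2 = 2.1693 − 1.5716 = 0.5977
Session 1 has the higher sensitivity.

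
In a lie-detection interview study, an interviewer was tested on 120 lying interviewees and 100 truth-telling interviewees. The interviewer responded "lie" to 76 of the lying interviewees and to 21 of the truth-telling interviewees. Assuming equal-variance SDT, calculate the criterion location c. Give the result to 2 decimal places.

H = 76/120 = 0.6333
FA = 21/100 = 0.2100
z(H) = z(0.6333) = 0.3406
z(FA) = z(0.2100) = -0.8064
c = −½·[z(H) + z(FA)] = −0.5 × (0.3406 + (-0.8064)) = 0.2329

c = 0.23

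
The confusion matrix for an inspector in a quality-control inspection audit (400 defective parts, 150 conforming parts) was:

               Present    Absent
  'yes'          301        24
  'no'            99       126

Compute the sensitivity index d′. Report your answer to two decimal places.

d′ = 1.68

H = 301/400 = 0.7525
FA = 24/150 = 0.1600
z(0.7525) = 0.6824, z(0.1600) = -0.9945
d' = z(H) − z(FA) = 0.6824 − (-0.9945) = 1.6769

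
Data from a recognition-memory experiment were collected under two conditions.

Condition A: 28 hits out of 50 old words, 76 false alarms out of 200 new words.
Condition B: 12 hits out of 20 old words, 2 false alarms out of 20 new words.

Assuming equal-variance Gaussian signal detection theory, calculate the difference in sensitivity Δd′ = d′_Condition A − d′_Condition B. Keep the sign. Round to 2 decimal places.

Δd′ = -1.08

Condition A: z(0.5600) = 0.151, z(0.3800) = -0.305, d' = 0.456
Condition B: z(0.6000) = 0.253, z(0.1000) = -1.282, d' = 1.535
Δd' = d'_Condition A − d'_Condition B = 0.456 − 1.535 = -1.079
Condition B has the higher sensitivity.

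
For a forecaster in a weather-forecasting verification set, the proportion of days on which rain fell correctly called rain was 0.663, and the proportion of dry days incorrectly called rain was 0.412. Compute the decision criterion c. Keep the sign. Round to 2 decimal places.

c = -0.10

z(H) = 0.421
z(FA) = -0.222
c = −½·[z(H) + z(FA)] = −0.5 × (0.421 + (-0.222)) = -0.0995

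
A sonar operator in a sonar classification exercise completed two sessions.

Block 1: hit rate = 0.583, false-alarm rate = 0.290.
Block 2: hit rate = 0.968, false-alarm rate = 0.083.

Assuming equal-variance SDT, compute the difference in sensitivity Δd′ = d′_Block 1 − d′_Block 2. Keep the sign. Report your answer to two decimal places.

Δd′ = -2.47

Block 1: z(0.583) = 0.210, z(0.290) = -0.553, d' = 0.763
Block 2: z(0.968) = 1.852, z(0.083) = -1.385, d' = 3.237
Δd' = d'_Block 1 − d'_Block 2 = 0.763 − 3.237 = -2.474
Block 2 has the higher sensitivity.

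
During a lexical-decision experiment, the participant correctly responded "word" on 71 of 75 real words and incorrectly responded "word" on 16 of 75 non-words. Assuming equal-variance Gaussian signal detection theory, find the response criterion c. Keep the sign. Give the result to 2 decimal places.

c = -0.41

H = 71/75 = 0.9467
FA = 16/75 = 0.2133
Φ⁻¹(H) = Φ⁻¹(0.9467) = 1.614
Φ⁻¹(FA) = Φ⁻¹(0.2133) = -0.795
c = −½·[z(H) + z(FA)] = −0.5 × (1.614 + (-0.795)) = -0.4095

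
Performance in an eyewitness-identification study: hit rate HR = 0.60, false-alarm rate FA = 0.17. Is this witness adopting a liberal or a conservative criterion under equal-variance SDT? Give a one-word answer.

z(H) = 0.253, z(FA) = -0.954
c = −½·(z(H) + z(FA)) = 0.3505
c > 0 → conservative criterion (biased toward responding “no”).

conservative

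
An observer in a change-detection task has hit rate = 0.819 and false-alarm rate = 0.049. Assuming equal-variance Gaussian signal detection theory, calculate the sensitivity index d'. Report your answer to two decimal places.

z(0.819) = 0.912, z(0.049) = -1.655
d' = z(H) − z(FA) = 0.912 − (-1.655) = 2.567

d' = 2.57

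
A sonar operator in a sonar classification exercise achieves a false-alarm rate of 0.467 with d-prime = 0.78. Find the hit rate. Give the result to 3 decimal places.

hit rate = 0.757

z(false-alarm rate) = z(0.467) = -0.0828
z(H) = z(FA) + d' = -0.0828 + 0.78 = 0.6972
hit rate = Φ(0.6972) = 0.7572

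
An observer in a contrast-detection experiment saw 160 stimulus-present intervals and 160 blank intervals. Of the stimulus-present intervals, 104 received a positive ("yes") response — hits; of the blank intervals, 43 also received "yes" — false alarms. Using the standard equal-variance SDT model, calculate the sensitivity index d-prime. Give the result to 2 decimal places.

d-prime = 1.00

H = 104/160 = 0.6500
FA = 43/160 = 0.2687
z(H) = z(0.6500) = 0.3853
z(FA) = z(0.2687) = -0.6167
d' = z(H) − z(FA) = 0.3853 − (-0.6167) = 1.0020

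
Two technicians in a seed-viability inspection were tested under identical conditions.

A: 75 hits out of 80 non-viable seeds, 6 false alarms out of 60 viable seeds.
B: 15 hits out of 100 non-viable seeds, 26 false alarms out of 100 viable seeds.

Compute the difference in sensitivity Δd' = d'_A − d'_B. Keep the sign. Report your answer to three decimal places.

Δd' = 3.209

A: z(0.9375) = 1.5341, z(0.1000) = -1.2816, d' = 2.8157
B: z(0.1500) = -1.0364, z(0.2600) = -0.6433, d' = -0.3931
Δd' = d'_A − d'_B = 2.8157 − (-0.3931) = 3.2088
A has the higher sensitivity.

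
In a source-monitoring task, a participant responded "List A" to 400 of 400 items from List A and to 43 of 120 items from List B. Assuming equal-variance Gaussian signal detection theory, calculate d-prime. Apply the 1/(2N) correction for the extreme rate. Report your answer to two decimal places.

d-prime = 3.39

The hit rate is 400/400 = 1, so apply the 1/(2N) correction: H → 1 − 1/(2·400) = 0.99875.
z(H) = z(0.99875) = 3.023
z(FA) = z(0.35833) = -0.363
d' = 3.023 − (-0.363) = 3.386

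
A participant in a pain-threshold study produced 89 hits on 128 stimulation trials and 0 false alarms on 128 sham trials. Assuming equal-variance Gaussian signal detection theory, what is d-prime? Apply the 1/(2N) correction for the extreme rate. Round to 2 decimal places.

d-prime = 3.17

The false-alarm rate is 0/128 = 0, so apply the 1/(2N) correction: FA → 1/(2·128) = 0.00391.
z(H) = z(0.69531) = 0.511
z(FA) = z(0.00391) = -2.660
d' = 0.511 − (-2.660) = 3.171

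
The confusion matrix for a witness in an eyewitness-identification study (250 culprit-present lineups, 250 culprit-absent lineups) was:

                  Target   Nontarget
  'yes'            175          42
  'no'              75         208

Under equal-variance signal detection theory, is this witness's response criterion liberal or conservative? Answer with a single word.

z(H) = 0.524, z(FA) = -0.962
c = −½·(z(H) + z(FA)) = 0.219
c > 0 → conservative criterion (biased toward responding “no”).

conservative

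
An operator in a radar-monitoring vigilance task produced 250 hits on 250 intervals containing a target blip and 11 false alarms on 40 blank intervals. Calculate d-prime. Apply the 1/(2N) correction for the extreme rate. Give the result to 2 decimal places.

d-prime = 3.48

The hit rate is 250/250 = 1, so apply the 1/(2N) correction: H → 1 − 1/(2·250) = 0.99800.
z(H) = z(0.99800) = 2.878
z(FA) = z(0.27500) = -0.598
d' = 2.878 − (-0.598) = 3.476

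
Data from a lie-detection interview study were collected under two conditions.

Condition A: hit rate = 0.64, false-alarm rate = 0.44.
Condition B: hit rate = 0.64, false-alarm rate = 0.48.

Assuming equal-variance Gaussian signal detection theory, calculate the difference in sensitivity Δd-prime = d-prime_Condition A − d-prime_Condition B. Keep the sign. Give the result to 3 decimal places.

Condition A: z(0.64) = 0.3585, z(0.44) = -0.1510, d' = 0.5095
Condition B: z(0.64) = 0.3585, z(0.48) = -0.0502, d' = 0.4087
Δd' = d'_Condition A − d'_Condition B = 0.5095 − 0.4087 = 0.1008
Condition A has the higher sensitivity.

Δd-prime = 0.101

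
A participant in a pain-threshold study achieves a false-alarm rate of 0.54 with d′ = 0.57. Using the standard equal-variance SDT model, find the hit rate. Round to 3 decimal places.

z(false-alarm rate) = z(0.54) = 0.1004
z(H) = z(FA) + d' = 0.1004 + 0.57 = 0.6704
hit rate = Φ(0.6704) = 0.7487

hit rate = 0.749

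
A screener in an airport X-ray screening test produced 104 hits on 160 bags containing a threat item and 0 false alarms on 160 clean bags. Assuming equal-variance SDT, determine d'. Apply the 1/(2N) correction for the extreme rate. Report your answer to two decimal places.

d' = 3.12

The false-alarm rate is 0/160 = 0, so apply the 1/(2N) correction: FA → 1/(2·160) = 0.00313.
z(H) = z(0.65000) = 0.385
z(FA) = z(0.00313) = -2.734
d' = 0.385 − (-2.734) = 3.119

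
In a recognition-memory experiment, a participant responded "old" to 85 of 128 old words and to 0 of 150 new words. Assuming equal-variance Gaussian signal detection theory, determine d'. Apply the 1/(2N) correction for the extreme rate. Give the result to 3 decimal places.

d' = 3.137

The false-alarm rate is 0/150 = 0, so apply the 1/(2N) correction: FA → 1/(2·150) = 0.00333.
z(H) = z(0.66406) = 0.4236
z(FA) = z(0.00333) = -2.7134
d' = 0.4236 − (-2.7134) = 3.1370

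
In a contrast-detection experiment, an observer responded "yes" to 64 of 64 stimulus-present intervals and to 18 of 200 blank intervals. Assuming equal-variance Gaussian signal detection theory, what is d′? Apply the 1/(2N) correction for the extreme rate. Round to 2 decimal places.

The hit rate is 64/64 = 1, so apply the 1/(2N) correction: H → 1 − 1/(2·64) = 0.99219.
z(H) = z(0.99219) = 2.418
z(FA) = z(0.09000) = -1.341
d' = 2.418 − (-1.341) = 3.759

d′ = 3.76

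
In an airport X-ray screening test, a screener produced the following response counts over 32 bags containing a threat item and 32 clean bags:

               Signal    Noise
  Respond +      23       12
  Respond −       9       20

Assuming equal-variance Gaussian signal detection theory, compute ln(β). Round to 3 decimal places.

H = 23/32 = 0.7188
FA = 12/32 = 0.3750
z(H) = 0.5793
z(FA) = -0.3186
ln β = −½·[z(H)² − z(FA)²] = −0.5 × (0.3356 − 0.1015) = -0.11705

ln β = -0.117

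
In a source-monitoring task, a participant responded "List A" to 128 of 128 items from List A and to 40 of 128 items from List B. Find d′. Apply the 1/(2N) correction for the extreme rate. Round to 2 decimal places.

d′ = 3.15

The hit rate is 128/128 = 1, so apply the 1/(2N) correction: H → 1 − 1/(2·128) = 0.99609.
z(H) = z(0.99609) = 2.660
z(FA) = z(0.31250) = -0.489
d' = 2.660 − (-0.489) = 3.149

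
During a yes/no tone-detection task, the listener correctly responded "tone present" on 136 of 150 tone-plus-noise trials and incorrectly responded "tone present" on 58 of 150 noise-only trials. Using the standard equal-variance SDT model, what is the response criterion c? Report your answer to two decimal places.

H = 136/150 = 0.9067
FA = 58/150 = 0.3867
Φ⁻¹(0.9067) = 1.321, Φ⁻¹(0.3867) = -0.288
c = −½·[z(H) + z(FA)] = −0.5 × (1.321 + (-0.288)) = -0.5165

c = -0.52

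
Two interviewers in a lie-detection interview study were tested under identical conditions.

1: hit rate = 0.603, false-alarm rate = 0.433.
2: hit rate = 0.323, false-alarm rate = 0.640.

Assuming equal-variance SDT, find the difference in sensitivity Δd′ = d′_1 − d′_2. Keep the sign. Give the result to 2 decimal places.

1: z(0.603) = 0.261, z(0.433) = -0.169, d' = 0.430
2: z(0.323) = -0.459, z(0.640) = 0.358, d' = -0.817
Δd' = d'_1 − d'_2 = 0.430 − (-0.817) = 1.247
1 has the higher sensitivity.

Δd′ = 1.25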